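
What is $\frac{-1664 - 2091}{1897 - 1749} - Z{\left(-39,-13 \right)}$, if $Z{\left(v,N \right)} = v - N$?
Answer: $\frac{93}{148} \approx 0.62838$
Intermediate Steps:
$\frac{-1664 - 2091}{1897 - 1749} - Z{\left(-39,-13 \right)} = \frac{-1664 - 2091}{1897 - 1749} - \left(-39 - -13\right) = - \frac{3755}{148} - \left(-39 + 13\right) = \left(-3755\right) \frac{1}{148} - -26 = - \frac{3755}{148} + 26 = \frac{93}{148}$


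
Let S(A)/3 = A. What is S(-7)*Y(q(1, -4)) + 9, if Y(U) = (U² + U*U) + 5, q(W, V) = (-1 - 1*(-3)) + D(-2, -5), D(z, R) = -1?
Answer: -138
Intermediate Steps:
S(A) = 3*A
q(W, V) = 1 (q(W, V) = (-1 - 1*(-3)) - 1 = (-1 + 3) - 1 = 2 - 1 = 1)
Y(U) = 5 + 2*U² (Y(U) = (U² + U²) + 5 = 2*U² + 5 = 5 + 2*U²)
S(-7)*Y(q(1, -4)) + 9 = (3*(-7))*(5 + 2*1²) + 9 = -21*(5 + 2*1) + 9 = -21*(5 + 2) + 9 = -21*7 + 9 = -147 + 9 = -138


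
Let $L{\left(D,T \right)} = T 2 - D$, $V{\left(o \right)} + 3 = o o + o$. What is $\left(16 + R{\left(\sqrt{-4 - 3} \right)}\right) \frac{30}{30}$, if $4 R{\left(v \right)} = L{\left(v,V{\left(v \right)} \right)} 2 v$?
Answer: $\frac{25}{2} - 10 i \sqrt{7} \approx 12.5 - 26.458 i$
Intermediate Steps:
$V{\left(o \right)} = -3 + o + o^{2}$ ($V{\left(o \right)} = -3 + \left(o o + o\right) = -3 + \left(o^{2} + o\right) = -3 + \left(o + o^{2}\right) = -3 + o + o^{2}$)
$L{\left(D,T \right)} = - D + 2 T$ ($L{\left(D,T \right)} = 2 T - D = - D + 2 T$)
$R{\left(v \right)} = \frac{v \left(-12 + 2 v + 4 v^{2}\right)}{4}$ ($R{\left(v \right)} = \frac{\left(- v + 2 \left(-3 + v + v^{2}\right)\right) 2 v}{4} = \frac{\left(- v + \left(-6 + 2 v + 2 v^{2}\right)\right) 2 v}{4} = \frac{\left(-6 + v + 2 v^{2}\right) 2 v}{4} = \frac{\left(-12 + 2 v + 4 v^{2}\right) v}{4} = \frac{v \left(-12 + 2 v + 4 v^{2}\right)}{4}$)
$\left(16 + R{\left(\sqrt{-4 - 3} \right)}\right) \frac{30}{30} = \left(16 + \frac{\sqrt{-4 - 3} \left(-6 + \sqrt{-4 - 3} + 2 \left(\sqrt{-4 - 3}\right)^{2}\right)}{2}\right) \frac{30}{30} = \left(16 + \frac{\sqrt{-7} \left(-6 + \sqrt{-7} + 2 \left(\sqrt{-7}\right)^{2}\right)}{2}\right) 30 \cdot \frac{1}{30} = \left(16 + \frac{i \sqrt{7} \left(-6 + i \sqrt{7} + 2 \left(i \sqrt{7}\right)^{2}\right)}{2}\right) 1 = \left(16 + \frac{i \sqrt{7} \left(-6 + i \sqrt{7} + 2 \left(-7\right)\right)}{2}\right) 1 = \left(16 + \frac{i \sqrt{7} \left(-6 + i \sqrt{7} - 14\right)}{2}\right) 1 = \left(16 + \frac{i \sqrt{7} \left(-20 + i \sqrt{7}\right)}{2}\right) 1 = 16 + \frac{i \sqrt{7} \left(-20 + i \sqrt{7}\right)}{2}$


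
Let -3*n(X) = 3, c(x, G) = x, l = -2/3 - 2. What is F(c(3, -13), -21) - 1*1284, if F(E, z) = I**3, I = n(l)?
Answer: -1285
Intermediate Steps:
l = -8/3 (l = -2*1/3 - 2 = -2/3 - 2 = -8/3 ≈ -2.6667)
n(X) = -1 (n(X) = -1/3*3 = -1)
I = -1
F(E, z) = -1 (F(E, z) = (-1)**3 = -1)
F(c(3, -13), -21) - 1*1284 = -1 - 1*1284 = -1 - 1284 = -1285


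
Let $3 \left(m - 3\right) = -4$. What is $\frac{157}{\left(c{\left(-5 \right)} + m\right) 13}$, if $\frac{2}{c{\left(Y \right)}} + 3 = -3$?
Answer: $\frac{471}{52} \approx 9.0577$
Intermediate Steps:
$m = \frac{5}{3}$ ($m = 3 + \frac{1}{3} \left(-4\right) = 3 - \frac{4}{3} = \frac{5}{3} \approx 1.6667$)
$c{\left(Y \right)} = - \frac{1}{3}$ ($c{\left(Y \right)} = \frac{2}{-3 - 3} = \frac{2}{-6} = 2 \left(- \frac{1}{6}\right) = - \frac{1}{3}$)
$\frac{157}{\left(c{\left(-5 \right)} + m\right) 13} = \frac{157}{\left(- \frac{1}{3} + \frac{5}{3}\right) 13} = \frac{157}{\frac{4}{3} \cdot 13} = \frac{157}{\frac{52}{3}} = 157 \cdot \frac{3}{52} = \frac{471}{52}$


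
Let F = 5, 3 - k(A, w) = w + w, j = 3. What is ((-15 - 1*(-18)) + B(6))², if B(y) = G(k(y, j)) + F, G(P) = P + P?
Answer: 4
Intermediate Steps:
k(A, w) = 3 - 2*w (k(A, w) = 3 - (w + w) = 3 - 2*w)
G(P) = 2*P
B(y) = -1 (B(y) = 2*(3 - 2*3) + 5 = 2*(3 - 6) + 5 = 2*(-3) + 5 = -6 + 5 = -1)
((-15 - 1*(-18)) + B(6))² = ((-15 - 1*(-18)) - 1)² = ((-15 + 18) - 1)² = (3 - 1)² = 2² = 4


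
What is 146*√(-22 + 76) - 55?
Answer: -55 + 438*√6 ≈ 1017.9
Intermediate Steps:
146*√(-22 + 76) - 55 = 146*√54 - 55 = 146*(3*√6) - 55 = 438*√6 - 55 = -55 + 438*√6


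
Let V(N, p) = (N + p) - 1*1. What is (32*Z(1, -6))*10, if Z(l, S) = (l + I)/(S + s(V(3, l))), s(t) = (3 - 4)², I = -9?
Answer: 512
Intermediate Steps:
V(N, p) = -1 + N + p (V(N, p) = (N + p) - 1 = -1 + N + p)
s(t) = 1 (s(t) = (-1)² = 1)
Z(l, S) = (-9 + l)/(1 + S) (Z(l, S) = (l - 9)/(S + 1) = (-9 + l)/(1 + S))
(32*Z(1, -6))*10 = (32*((-9 + 1)/(1 - 6)))*10 = (32*(-8/(-5)))*10 = (32*(-⅕*(-8)))*10 = (32*(8/5))*10 = (256/5)*10 = 512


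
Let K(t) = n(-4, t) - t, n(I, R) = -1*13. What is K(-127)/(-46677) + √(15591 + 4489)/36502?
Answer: -38/15559 + 2*√1255/18251 ≈ 0.0014398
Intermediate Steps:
n(I, R) = -13
K(t) = -13 - t
K(-127)/(-46677) + √(15591 + 4489)/36502 = (-13 - 1*(-127))/(-46677) + √(15591 + 4489)/36502 = (-13 + 127)*(-1/46677) + √20080*(1/36502) = 114*(-1/46677) + (4*√1255)*(1/36502) = -38/15559 + 2*√1255/18251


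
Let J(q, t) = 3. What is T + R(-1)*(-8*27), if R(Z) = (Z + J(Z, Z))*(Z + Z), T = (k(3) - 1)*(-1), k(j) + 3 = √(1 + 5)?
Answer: 868 - √6 ≈ 865.55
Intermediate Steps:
k(j) = -3 + √6 (k(j) = -3 + √(1 + 5) = -3 + √6)
T = 4 - √6 (T = ((-3 + √6) - 1)*(-1) = (-4 + √6)*(-1) = 4 - √6 ≈ 1.5505)
R(Z) = 2*Z*(3 + Z) (R(Z) = (Z + 3)*(Z + Z) = (3 + Z)*(2*Z) = 2*Z*(3 + Z))
T + R(-1)*(-8*27) = (4 - √6) + (2*(-1)*(3 - 1))*(-8*27) = (4 - √6) + (2*(-1)*2)*(-216) = (4 - √6) - 4*(-216) = (4 - √6) + 864 = 868 - √6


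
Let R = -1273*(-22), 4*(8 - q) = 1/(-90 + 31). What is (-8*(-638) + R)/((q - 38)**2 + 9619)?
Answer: 368818912/117170413 ≈ 3.1477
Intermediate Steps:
q = 1889/236 (q = 8 - 1/(4*(-90 + 31)) = 8 - 1/4/(-59) = 8 - 1/4*(-1/59) = 8 + 1/236 = 1889/236 ≈ 8.0042)
R = 28006
(-8*(-638) + R)/((q - 38)**2 + 9619) = (-8*(-638) + 28006)/((1889/236 - 38)**2 + 9619) = (5104 + 28006)/((-7079/236)**2 + 9619) = 33110/(50112241/55696 + 9619) = 33110/(585852065/55696) = 33110*(55696/585852065) = 368818912/117170413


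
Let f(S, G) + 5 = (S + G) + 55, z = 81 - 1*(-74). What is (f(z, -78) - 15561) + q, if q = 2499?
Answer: -12935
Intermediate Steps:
z = 155 (z = 81 + 74 = 155)
f(S, G) = 50 + G + S (f(S, G) = -5 + ((S + G) + 55) = -5 + ((G + S) + 55) = -5 + (55 + G + S) = 50 + G + S)
(f(z, -78) - 15561) + q = ((50 - 78 + 155) - 15561) + 2499 = (127 - 15561) + 2499 = -15434 + 2499 = -12935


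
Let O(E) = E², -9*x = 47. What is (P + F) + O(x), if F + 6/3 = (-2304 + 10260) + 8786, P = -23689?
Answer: -560660/81 ≈ -6921.7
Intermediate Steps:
x = -47/9 (x = -⅑*47 = -47/9 ≈ -5.2222)
F = 16740 (F = -2 + ((-2304 + 10260) + 8786) = -2 + (7956 + 8786) = -2 + 16742 = 16740)
(P + F) + O(x) = (-23689 + 16740) + (-47/9)² = -6949 + 2209/81 = -560660/81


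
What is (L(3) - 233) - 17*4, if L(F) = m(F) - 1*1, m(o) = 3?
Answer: -299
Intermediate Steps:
L(F) = 2 (L(F) = 3 - 1*1 = 3 - 1 = 2)
(L(3) - 233) - 17*4 = (2 - 233) - 17*4 = -231 - 68 = -299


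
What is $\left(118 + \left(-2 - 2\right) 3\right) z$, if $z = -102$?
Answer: $-10812$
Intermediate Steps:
$\left(118 + \left(-2 - 2\right) 3\right) z = \left(118 + \left(-2 - 2\right) 3\right) \left(-102\right) = \left(118 - 12\right) \left(-102\right) = 106 \left(-102\right) = -10812$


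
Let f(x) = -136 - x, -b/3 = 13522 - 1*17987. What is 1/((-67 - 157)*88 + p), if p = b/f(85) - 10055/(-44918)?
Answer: -9926878/196278073591 ≈ -5.0576e-5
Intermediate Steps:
b = 13395 (b = -3*(13522 - 1*17987) = -3*(13522 - 17987) = -3*(-4465) = 13395)
p = -599454455/9926878 (p = 13395/(-136 - 1*85) - 10055/(-44918) = 13395/(-136 - 85) - 10055*(-1/44918) = 13395/(-221) + 10055/44918 = 13395*(-1/221) + 10055/44918 = -13395/221 + 10055/44918 = -599454455/9926878 ≈ -60.387)
1/((-67 - 157)*88 + p) = 1/((-67 - 157)*88 - 599454455/9926878) = 1/(-224*88 - 599454455/9926878) = 1/(-19712 - 599454455/9926878) = 1/(-196278073591/9926878) = -9926878/196278073591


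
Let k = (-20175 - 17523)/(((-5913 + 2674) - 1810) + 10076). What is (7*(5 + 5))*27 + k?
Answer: 9463332/5027 ≈ 1882.5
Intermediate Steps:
k = -37698/5027 (k = -37698/((-3239 - 1810) + 10076) = -37698/(-5049 + 10076) = -37698/5027 ≈ -7.4991)
(7*(5 + 5))*27 + k = (7*(5 + 5))*27 - 37698/5027 = (7*10)*27 - 37698/5027 = 70*27 - 37698/5027 = 1890 - 37698/5027 = 9463332/5027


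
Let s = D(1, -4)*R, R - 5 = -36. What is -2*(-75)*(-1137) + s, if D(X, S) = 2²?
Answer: -170674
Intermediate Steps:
D(X, S) = 4
R = -31 (R = 5 - 36 = -31)
s = -124 (s = 4*(-31) = -124)
-2*(-75)*(-1137) + s = -2*(-75)*(-1137) - 124 = 150*(-1137) - 124 = -170550 - 124 = -170674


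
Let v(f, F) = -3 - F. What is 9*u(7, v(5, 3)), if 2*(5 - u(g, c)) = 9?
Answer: 9/2 ≈ 4.5000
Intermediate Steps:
u(g, c) = 1/2 (u(g, c) = 5 - 1/2*9 = 5 - 9/2 = 1/2)
9*u(7, v(5, 3)) = 9*(1/2) = 9/2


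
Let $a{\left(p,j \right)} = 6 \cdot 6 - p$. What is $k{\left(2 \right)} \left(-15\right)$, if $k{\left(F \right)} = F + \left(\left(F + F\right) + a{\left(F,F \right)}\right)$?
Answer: $-600$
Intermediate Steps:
$a{\left(p,j \right)} = 36 - p$
$k{\left(F \right)} = 36 + 2 F$ ($k{\left(F \right)} = F + \left(\left(F + F\right) - \left(-36 + F\right)\right) = F + \left(2 F - \left(-36 + F\right)\right) = F + \left(36 + F\right) = 36 + 2 F$)
$k{\left(2 \right)} \left(-15\right) = \left(36 + 2 \cdot 2\right) \left(-15\right) = \left(36 + 4\right) \left(-15\right) = 40 \left(-15\right) = -600$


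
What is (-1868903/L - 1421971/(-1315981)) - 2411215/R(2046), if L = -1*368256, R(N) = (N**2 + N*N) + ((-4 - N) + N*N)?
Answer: 18144025728334398311/3042503378842779264 ≈ 5.9635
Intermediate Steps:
R(N) = -4 - N + 3*N**2 (R(N) = (N**2 + N**2) + ((-4 - N) + N**2) = 2*N**2 + (-4 + N**2 - N) = -4 - N + 3*N**2)
L = -368256
(-1868903/L - 1421971/(-1315981)) - 2411215/R(2046) = (-1868903/(-368256) - 1421971/(-1315981)) - 2411215/(-4 - 1*2046 + 3*2046**2) = (-1868903*(-1/368256) - 1421971*(-1/1315981)) - 2411215/(-4 - 2046 + 3*4186116) = (1868903/368256 + 1421971/1315981) - 2411215/(-4 - 2046 + 12558348) = 2983090191419/484617899136 - 2411215/12556298 = 18144025728334398311/3042503378842779264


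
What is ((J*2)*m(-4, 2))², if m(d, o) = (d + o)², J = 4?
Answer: 1024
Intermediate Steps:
((J*2)*m(-4, 2))² = ((4*2)*(-4 + 2)²)² = (8*(-2)²)² = (8*4)² = 32² = 1024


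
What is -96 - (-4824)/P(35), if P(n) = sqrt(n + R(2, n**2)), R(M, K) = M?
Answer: -96 + 4824*sqrt(37)/37 ≈ 697.06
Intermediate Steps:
P(n) = sqrt(2 + n) (P(n) = sqrt(n + 2) = sqrt(2 + n))
-96 - (-4824)/P(35) = -96 - (-4824)/(sqrt(2 + 35)) = -96 - (-4824)/(sqrt(37)) = -96 - (-4824)*sqrt(37)/37 = -96 + 4824*sqrt(37)/37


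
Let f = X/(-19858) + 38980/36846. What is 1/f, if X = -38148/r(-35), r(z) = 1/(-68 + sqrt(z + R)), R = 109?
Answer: -2167781188282164621/276316553605472982590 - 32139417223117017*sqrt(74)/276316553605472982590 ≈ -0.0088459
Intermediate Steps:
r(z) = 1/(-68 + sqrt(109 + z)) (r(z) = 1/(-68 + sqrt(z + 109)) = 1/(-68 + sqrt(109 + z)))
X = 2594064 - 38148*sqrt(74) (X = -(-2594064 + 38148*sqrt(109 - 35)) = -(-2594064 + 38148*sqrt(74)) = -38148*(-68 + sqrt(74)) = 2594064 - 38148*sqrt(74) ≈ 2.2659e+6)
f = -23701704326/182921967 + 19074*sqrt(74)/9929 (f = (2594064 - 38148*sqrt(74))/(-19858) + 38980/36846 = (2594064 - 38148*sqrt(74))*(-1/19858) + 38980*(1/36846) = (-1297032/9929 + 19074*sqrt(74)/9929) + 19490/18423 = -23701704326/182921967 + 19074*sqrt(74)/9929 ≈ -113.05)
1/f = 1/(-23701704326/182921967 + 19074*sqrt(74)/9929)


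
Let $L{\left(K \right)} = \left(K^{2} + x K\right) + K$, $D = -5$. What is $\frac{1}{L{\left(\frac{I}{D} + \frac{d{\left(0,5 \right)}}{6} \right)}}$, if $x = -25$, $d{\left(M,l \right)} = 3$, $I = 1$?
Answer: $- \frac{100}{711} \approx -0.14065$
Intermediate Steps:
$L{\left(K \right)} = K^{2} - 24 K$ ($L{\left(K \right)} = \left(K^{2} - 25 K\right) + K = K^{2} - 24 K$)
$\frac{1}{L{\left(\frac{I}{D} + \frac{d{\left(0,5 \right)}}{6} \right)}} = \frac{1}{\left(1 \frac{1}{-5} + \frac{3}{6}\right) \left(-24 + \left(1 \frac{1}{-5} + \frac{3}{6}\right)\right)} = \frac{1}{\left(1 \left(- \frac{1}{5}\right) + 3 \cdot \frac{1}{6}\right) \left(-24 + \left(1 \left(- \frac{1}{5}\right) + 3 \cdot \frac{1}{6}\right)\right)} = \frac{1}{\left(- \frac{1}{5} + \frac{1}{2}\right) \left(-24 + \left(- \frac{1}{5} + \frac{1}{2}\right)\right)} = \frac{1}{\frac{3}{10} \left(-24 + \frac{3}{10}\right)} = \frac{1}{\frac{3}{10} \left(- \frac{237}{10}\right)} = \frac{1}{- \frac{711}{100}} = - \frac{100}{711}$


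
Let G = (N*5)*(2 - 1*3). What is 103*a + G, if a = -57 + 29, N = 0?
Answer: -2884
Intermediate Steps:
a = -28
G = 0 (G = (0*5)*(2 - 1*3) = 0*(2 - 3) = 0*(-1) = 0)
103*a + G = 103*(-28) + 0 = -2884 + 0 = -2884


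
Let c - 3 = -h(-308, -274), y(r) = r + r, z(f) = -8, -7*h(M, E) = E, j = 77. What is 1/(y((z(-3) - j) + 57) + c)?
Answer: -7/645 ≈ -0.010853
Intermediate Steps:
h(M, E) = -E/7
y(r) = 2*r
c = -253/7 (c = 3 - (-1)*(-274)/7 = 3 - 1*274/7 = 3 - 274/7 = -253/7 ≈ -36.143)
1/(y((z(-3) - j) + 57) + c) = 1/(2*((-8 - 1*77) + 57) - 253/7) = 1/(2*((-8 - 77) + 57) - 253/7) = 1/(2*(-85 + 57) - 253/7) = 1/(2*(-28) - 253/7) = 1/(-56 - 253/7) = 1/(-645/7) = -7/645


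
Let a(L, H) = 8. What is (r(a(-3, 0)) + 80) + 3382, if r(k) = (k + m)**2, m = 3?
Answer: 3583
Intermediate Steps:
r(k) = (3 + k)**2 (r(k) = (k + 3)**2 = (3 + k)**2)
(r(a(-3, 0)) + 80) + 3382 = ((3 + 8)**2 + 80) + 3382 = (11**2 + 80) + 3382 = (121 + 80) + 3382 = 201 + 3382 = 3583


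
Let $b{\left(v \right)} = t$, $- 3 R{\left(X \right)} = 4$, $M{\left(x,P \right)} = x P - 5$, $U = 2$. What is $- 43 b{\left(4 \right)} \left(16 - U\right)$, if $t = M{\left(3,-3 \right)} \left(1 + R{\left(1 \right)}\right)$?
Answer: $- \frac{8428}{3} \approx -2809.3$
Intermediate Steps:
$M{\left(x,P \right)} = -5 + P x$ ($M{\left(x,P \right)} = P x - 5 = -5 + P x$)
$R{\left(X \right)} = - \frac{4}{3}$ ($R{\left(X \right)} = \left(- \frac{1}{3}\right) 4 = - \frac{4}{3}$)
$t = \frac{14}{3}$ ($t = \left(-5 - 9\right) \left(1 - \frac{4}{3}\right) = \left(-5 - 9\right) \left(- \frac{1}{3}\right) = \left(-14\right) \left(- \frac{1}{3}\right) = \frac{14}{3} \approx 4.6667$)
$b{\left(v \right)} = \frac{14}{3}$
$- 43 b{\left(4 \right)} \left(16 - U\right) = \left(-43\right) \frac{14}{3} \left(16 - 2\right) = - \frac{602 \left(16 - 2\right)}{3} = \left(- \frac{602}{3}\right) 14 = - \frac{8428}{3}$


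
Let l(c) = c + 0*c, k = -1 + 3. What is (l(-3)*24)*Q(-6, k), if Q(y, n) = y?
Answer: 432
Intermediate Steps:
k = 2
l(c) = c (l(c) = c + 0 = c)
(l(-3)*24)*Q(-6, k) = -3*24*(-6) = -72*(-6) = 432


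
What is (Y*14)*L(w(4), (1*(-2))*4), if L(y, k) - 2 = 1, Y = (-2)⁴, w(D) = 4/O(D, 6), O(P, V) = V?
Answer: 672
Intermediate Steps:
w(D) = ⅔ (w(D) = 4/6 = 4*(⅙) = ⅔)
Y = 16
L(y, k) = 3 (L(y, k) = 2 + 1 = 3)
(Y*14)*L(w(4), (1*(-2))*4) = (16*14)*3 = 224*3 = 672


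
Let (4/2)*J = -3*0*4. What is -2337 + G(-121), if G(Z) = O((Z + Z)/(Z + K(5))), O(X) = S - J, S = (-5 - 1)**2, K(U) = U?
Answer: -2301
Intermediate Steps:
S = 36 (S = (-6)**2 = 36)
J = 0 (J = (-3*0*4)/2 = (0*4)/2 = (1/2)*0 = 0)
O(X) = 36 (O(X) = 36 - 1*0 = 36 + 0 = 36)
G(Z) = 36
-2337 + G(-121) = -2337 + 36 = -2301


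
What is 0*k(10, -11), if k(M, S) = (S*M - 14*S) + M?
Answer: 0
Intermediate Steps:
k(M, S) = M - 14*S + M*S (k(M, S) = (M*S - 14*S) + M = (-14*S + M*S) + M = M - 14*S + M*S)
0*k(10, -11) = 0*(10 - 14*(-11) + 10*(-11)) = 0*(10 + 154 - 110) = 0*54 = 0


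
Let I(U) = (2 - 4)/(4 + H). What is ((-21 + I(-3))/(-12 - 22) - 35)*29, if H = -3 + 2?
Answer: -101645/102 ≈ -996.52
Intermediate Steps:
H = -1
I(U) = -2/3 (I(U) = (2 - 4)/(4 - 1) = -2/3)
((-21 + I(-3))/(-12 - 22) - 35)*29 = ((-21 - 2/3)/(-12 - 22) - 35)*29 = (-65/3/(-34) - 35)*29 = (-65/3*(-1/34) - 35)*29 = (65/102 - 35)*29 = -3505/102*29 = -101645/102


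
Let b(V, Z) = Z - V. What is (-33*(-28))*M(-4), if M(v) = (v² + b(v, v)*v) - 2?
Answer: 12936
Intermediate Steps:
M(v) = -2 + v² (M(v) = (v² + (v - v)*v) - 2 = (v² + 0*v) - 2 = (v² + 0) - 2 = v² - 2 = -2 + v²)
(-33*(-28))*M(-4) = (-33*(-28))*(-2 + (-4)²) = 924*(-2 + 16) = 924*14 = 12936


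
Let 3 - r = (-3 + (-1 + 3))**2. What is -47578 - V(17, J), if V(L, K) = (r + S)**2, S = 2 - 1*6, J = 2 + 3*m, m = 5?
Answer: -47582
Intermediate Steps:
r = 2 (r = 3 - (-3 + (-1 + 3))**2 = 3 - (-3 + 2)**2 = 3 - 1*(-1)**2 = 3 - 1*1 = 3 - 1 = 2)
J = 17 (J = 2 + 3*5 = 2 + 15 = 17)
S = -4 (S = 2 - 6 = -4)
V(L, K) = 4 (V(L, K) = (2 - 4)**2 = (-2)**2 = 4)
-47578 - V(17, J) = -47578 - 1*4 = -47578 - 4 = -47582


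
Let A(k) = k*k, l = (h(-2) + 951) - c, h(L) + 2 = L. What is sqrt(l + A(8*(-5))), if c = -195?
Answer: sqrt(2742) ≈ 52.364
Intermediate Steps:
h(L) = -2 + L
l = 1142 (l = ((-2 - 2) + 951) - 1*(-195) = (-4 + 951) + 195 = 947 + 195 = 1142)
A(k) = k**2
sqrt(l + A(8*(-5))) = sqrt(1142 + (8*(-5))**2) = sqrt(1142 + (-40)**2) = sqrt(1142 + 1600) = sqrt(2742)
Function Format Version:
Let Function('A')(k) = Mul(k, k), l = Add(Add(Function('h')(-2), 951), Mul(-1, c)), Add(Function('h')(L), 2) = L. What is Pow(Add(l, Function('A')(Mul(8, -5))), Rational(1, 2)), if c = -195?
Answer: Pow(2742, Rational(1, 2)) ≈ 52.364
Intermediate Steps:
Function('h')(L) = Add(-2, L)
l = 1142 (l = Add(Add(Add(-2, -2), 951), Mul(-1, -195)) = Add(Add(-4, 951), 195) = Add(947, 195) = 1142)
Function('A')(k) = Pow(k, 2)
Pow(Add(l, Function('A')(Mul(8, -5))), Rational(1, 2)) = Pow(Add(1142, Pow(Mul(8, -5), 2)), Rational(1, 2)) = Pow(Add(1142, Pow(-40, 2)), Rational(1, 2)) = Pow(Add(1142, 1600), Rational(1, 2)) = Pow(2742, Rational(1, 2))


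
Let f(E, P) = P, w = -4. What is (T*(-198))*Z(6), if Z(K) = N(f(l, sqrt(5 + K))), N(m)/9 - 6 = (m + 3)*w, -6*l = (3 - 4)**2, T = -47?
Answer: -502524 - 335016*sqrt(11) ≈ -1.6136e+6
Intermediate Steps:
l = -1/6 (l = -(3 - 4)**2/6 = -1/6*(-1)**2 = -1/6*1 = -1/6 ≈ -0.16667)
N(m) = -54 - 36*m (N(m) = 54 + 9*((m + 3)*(-4)) = 54 + 9*((3 + m)*(-4)) = 54 + 9*(-12 - 4*m) = 54 + (-108 - 36*m) = -54 - 36*m)
Z(K) = -54 - 36*sqrt(5 + K)
(T*(-198))*Z(6) = (-47*(-198))*(-54 - 36*sqrt(5 + 6)) = 9306*(-54 - 36*sqrt(11)) = -502524 - 335016*sqrt(11)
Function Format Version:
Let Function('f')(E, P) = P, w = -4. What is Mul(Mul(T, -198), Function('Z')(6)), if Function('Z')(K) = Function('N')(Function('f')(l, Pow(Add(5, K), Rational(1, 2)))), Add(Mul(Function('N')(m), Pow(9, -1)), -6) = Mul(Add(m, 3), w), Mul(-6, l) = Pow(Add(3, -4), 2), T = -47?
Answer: Add(-502524, Mul(-335016, Pow(11, Rational(1, 2)))) ≈ -1.6136e+6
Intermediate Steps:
l = Rational(-1, 6) (l = Mul(Rational(-1, 6), Pow(Add(3, -4), 2)) = Mul(Rational(-1, 6), Pow(-1, 2)) = Mul(Rational(-1, 6), 1) = Rational(-1, 6) ≈ -0.16667)
Function('N')(m) = Add(-54, Mul(-36, m)) (Function('N')(m) = Add(54, Mul(9, Mul(Add(m, 3), -4))) = Add(54, Mul(9, Mul(Add(3, m), -4))) = Add(54, Mul(9, Add(-12, Mul(-4, m)))) = Add(54, Add(-108, Mul(-36, m))) = Add(-54, Mul(-36, m)))
Function('Z')(K) = Add(-54, Mul(-36, Pow(Add(5, K), Rational(1, 2))))
Mul(Mul(T, -198), Function('Z')(6)) = Mul(Mul(-47, -198), Add(-54, Mul(-36, Pow(Add(5, 6), Rational(1, 2))))) = Mul(9306, Add(-54, Mul(-36, Pow(11, Rational(1, 2))))) = Add(-502524, Mul(-335016, Pow(11, Rational(1, 2))))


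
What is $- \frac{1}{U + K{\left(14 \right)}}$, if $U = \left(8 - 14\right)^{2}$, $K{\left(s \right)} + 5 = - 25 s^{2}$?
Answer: $\frac{1}{4869} \approx 0.00020538$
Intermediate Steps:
$K{\left(s \right)} = -5 - 25 s^{2}$
$U = 36$ ($U = \left(-6\right)^{2} = 36$)
$- \frac{1}{U + K{\left(14 \right)}} = - \frac{1}{36 - \left(5 + 25 \cdot 14^{2}\right)} = - \frac{1}{36 - 4905} = - \frac{1}{-4869} = \left(-1\right) \left(- \frac{1}{4869}\right) = \frac{1}{4869}$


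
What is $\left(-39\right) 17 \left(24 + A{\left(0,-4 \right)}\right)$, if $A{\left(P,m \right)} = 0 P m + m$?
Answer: $-13260$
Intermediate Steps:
$A{\left(P,m \right)} = m$ ($A{\left(P,m \right)} = 0 m + m = 0 + m = m$)
$\left(-39\right) 17 \left(24 + A{\left(0,-4 \right)}\right) = \left(-39\right) 17 \left(24 - 4\right) = \left(-663\right) 20 = -13260$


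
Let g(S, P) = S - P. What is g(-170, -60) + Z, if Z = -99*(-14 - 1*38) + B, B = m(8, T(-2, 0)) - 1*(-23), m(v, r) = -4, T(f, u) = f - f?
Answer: 5057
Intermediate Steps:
T(f, u) = 0
B = 19 (B = -4 - 1*(-23) = -4 + 23 = 19)
Z = 5167 (Z = -99*(-14 - 1*38) + 19 = -99*(-14 - 38) + 19 = -99*(-52) + 19 = 5148 + 19 = 5167)
g(-170, -60) + Z = (-170 - 1*(-60)) + 5167 = (-170 + 60) + 5167 = -110 + 5167 = 5057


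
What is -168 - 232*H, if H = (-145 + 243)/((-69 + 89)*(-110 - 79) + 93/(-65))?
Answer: -39815384/245793 ≈ -161.99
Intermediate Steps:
H = -6370/245793 (H = 98/(20*(-189) + 93*(-1/65)) = 98/(-3780 - 93/65) = 98/(-245793/65) = 98*(-65/245793) = -6370/245793 ≈ -0.025916)
-168 - 232*H = -168 - 232*(-6370/245793) = -168 + 1477840/245793 = -39815384/245793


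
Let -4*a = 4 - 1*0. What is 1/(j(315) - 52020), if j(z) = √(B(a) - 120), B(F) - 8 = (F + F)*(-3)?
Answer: -26010/1353040253 - I*√106/2706080506 ≈ -1.9223e-5 - 3.8046e-9*I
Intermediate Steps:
a = -1 (a = -(4 - 1*0)/4 = -(4 + 0)/4 = -¼*4 = -1)
B(F) = 8 - 6*F (B(F) = 8 + (F + F)*(-3) = 8 + (2*F)*(-3) = 8 - 6*F)
j(z) = I*√106 (j(z) = √((8 - 6*(-1)) - 120) = √((8 + 6) - 120) = √(14 - 120) = √(-106) = I*√106)
1/(j(315) - 52020) = 1/(I*√106 - 52020) = 1/(-52020 + I*√106)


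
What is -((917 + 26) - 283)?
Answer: -660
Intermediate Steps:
-((917 + 26) - 283) = -(943 - 283) = -1*660 = -660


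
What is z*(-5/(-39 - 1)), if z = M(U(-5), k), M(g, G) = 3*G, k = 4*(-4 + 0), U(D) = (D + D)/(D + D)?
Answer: -6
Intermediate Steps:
U(D) = 1 (U(D) = (2*D)/((2*D)) = (2*D)*(1/(2*D)) = 1)
k = -16 (k = 4*(-4) = -16)
z = -48 (z = 3*(-16) = -48)
z*(-5/(-39 - 1)) = -48*(-5)/(-39 - 1) = -48*(-5)/(-40) = -(-6)*(-5)/5 = -48*⅛ = -6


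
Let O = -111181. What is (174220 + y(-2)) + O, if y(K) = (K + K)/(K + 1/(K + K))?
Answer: 567367/9 ≈ 63041.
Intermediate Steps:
y(K) = 2*K/(K + 1/(2*K)) (y(K) = (2*K)/(K + 1/(2*K)) = 2*K/(K + 1/(2*K)))
(174220 + y(-2)) + O = (174220 + 4*(-2)**2/(1 + 2*(-2)**2)) - 111181 = (174220 + 4*4/(1 + 2*4)) - 111181 = (174220 + 4*4/(1 + 8)) - 111181 = (174220 + 4*4/9) - 111181 = (174220 + 4*4*(1/9)) - 111181 = (174220 + 16/9) - 111181 = 1567996/9 - 111181 = 567367/9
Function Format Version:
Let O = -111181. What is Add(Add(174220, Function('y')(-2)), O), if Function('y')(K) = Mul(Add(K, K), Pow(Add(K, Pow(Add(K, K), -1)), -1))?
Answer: Rational(567367, 9) ≈ 63041.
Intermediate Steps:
Function('y')(K) = Mul(2, K, Pow(Add(K, Mul(Rational(1, 2), Pow(K, -1))), -1)) (Function('y')(K) = Mul(Mul(2, K), Pow(Add(K, Pow(Mul(2, K), -1)), -1)) = Mul(Mul(2, K), Pow(Add(K, Mul(Rational(1, 2), Pow(K, -1))), -1)) = Mul(2, K, Pow(Add(K, Mul(Rational(1, 2), Pow(K, -1))), -1)))
Add(Add(174220, Function('y')(-2)), O) = Add(Add(174220, Mul(4, Pow(-2, 2), Pow(Add(1, Mul(2, Pow(-2, 2))), -1))), -111181) = Add(Add(174220, Mul(4, 4, Pow(Add(1, Mul(2, 4)), -1))), -111181) = Add(Add(174220, Mul(4, 4, Pow(Add(1, 8), -1))), -111181) = Add(Add(174220, Mul(4, 4, Pow(9, -1))), -111181) = Add(Add(174220, Mul(4, 4, Rational(1, 9))), -111181) = Add(Add(174220, Rational(16, 9)), -111181) = Add(Rational(1567996, 9), -111181) = Rational(567367, 9)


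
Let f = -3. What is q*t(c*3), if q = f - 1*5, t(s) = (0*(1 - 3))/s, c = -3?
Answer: 0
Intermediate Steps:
t(s) = 0 (t(s) = (0*(-2))/s = 0/s = 0)
q = -8 (q = -3 - 1*5 = -3 - 5 = -8)
q*t(c*3) = -8*0 = 0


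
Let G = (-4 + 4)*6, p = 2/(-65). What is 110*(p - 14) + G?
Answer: -20064/13 ≈ -1543.4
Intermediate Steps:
p = -2/65 (p = 2*(-1/65) = -2/65 ≈ -0.030769)
G = 0 (G = 0*6 = 0)
110*(p - 14) + G = 110*(-2/65 - 14) + 0 = 110*(-912/65) + 0 = -20064/13 + 0 = -20064/13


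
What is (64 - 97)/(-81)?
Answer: 11/27 ≈ 0.40741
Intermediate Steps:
(64 - 97)/(-81) = -1/81*(-33) = 11/27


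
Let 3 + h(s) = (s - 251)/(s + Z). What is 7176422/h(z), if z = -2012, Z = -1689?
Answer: -13279968911/4420 ≈ -3.0045e+6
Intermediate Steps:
h(s) = -3 + (-251 + s)/(-1689 + s) (h(s) = -3 + (s - 251)/(s - 1689) = -3 + (-251 + s)/(-1689 + s))
7176422/h(z) = 7176422/((2*(2408 - 1*(-2012))/(-1689 - 2012))) = 7176422/((2*(2408 + 2012)/(-3701))) = 7176422/((2*(-1/3701)*4420)) = 7176422/(-8840/3701) = 7176422*(-3701/8840) = -13279968911/4420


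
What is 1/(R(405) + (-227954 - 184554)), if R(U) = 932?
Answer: -1/411576 ≈ -2.4297e-6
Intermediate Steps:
1/(R(405) + (-227954 - 184554)) = 1/(932 + (-227954 - 184554)) = 1/(932 - 412508) = 1/(-411576) = -1/411576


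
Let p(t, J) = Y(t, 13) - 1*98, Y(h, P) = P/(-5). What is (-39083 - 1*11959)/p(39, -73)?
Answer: 255210/503 ≈ 507.38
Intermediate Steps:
Y(h, P) = -P/5 (Y(h, P) = P*(-⅕) = -P/5)
p(t, J) = -503/5 (p(t, J) = -⅕*13 - 1*98 = -13/5 - 98 = -503/5)
(-39083 - 1*11959)/p(39, -73) = (-39083 - 1*11959)/(-503/5) = (-39083 - 11959)*(-5/503) = -51042*(-5/503) = 255210/503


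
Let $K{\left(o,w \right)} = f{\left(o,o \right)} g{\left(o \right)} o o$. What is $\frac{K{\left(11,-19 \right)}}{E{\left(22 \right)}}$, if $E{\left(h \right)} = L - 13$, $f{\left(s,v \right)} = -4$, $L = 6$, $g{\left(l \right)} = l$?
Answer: $\frac{5324}{7} \approx 760.57$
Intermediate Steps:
$K{\left(o,w \right)} = - 4 o^{3}$ ($K{\left(o,w \right)} = - 4 o o o = - 4 o o^{2} = - 4 o^{3}$)
$E{\left(h \right)} = -7$ ($E{\left(h \right)} = 6 - 13 = -7$)
$\frac{K{\left(11,-19 \right)}}{E{\left(22 \right)}} = \frac{\left(-4\right) 11^{3}}{-7} = \left(-4\right) 1331 \left(- \frac{1}{7}\right) = \left(-5324\right) \left(- \frac{1}{7}\right) = \frac{5324}{7}$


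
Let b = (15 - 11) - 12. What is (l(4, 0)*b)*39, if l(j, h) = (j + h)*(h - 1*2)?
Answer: 2496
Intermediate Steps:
l(j, h) = (-2 + h)*(h + j) (l(j, h) = (h + j)*(h - 2) = (h + j)*(-2 + h) = (-2 + h)*(h + j))
b = -8 (b = 4 - 12 = -8)
(l(4, 0)*b)*39 = ((0² - 2*0 - 2*4 + 0*4)*(-8))*39 = ((0 + 0 - 8 + 0)*(-8))*39 = -8*(-8)*39 = 64*39 = 2496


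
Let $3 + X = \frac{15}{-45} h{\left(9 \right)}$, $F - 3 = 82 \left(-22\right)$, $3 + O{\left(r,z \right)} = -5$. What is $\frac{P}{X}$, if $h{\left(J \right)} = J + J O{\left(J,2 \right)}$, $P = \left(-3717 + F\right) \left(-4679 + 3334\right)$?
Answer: $\frac{3710855}{9} \approx 4.1232 \cdot 10^{5}$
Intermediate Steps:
$O{\left(r,z \right)} = -8$ ($O{\left(r,z \right)} = -3 - 5 = -8$)
$F = -1801$ ($F = 3 + 82 \left(-22\right) = 3 - 1804 = -1801$)
$P = 7421710$ ($P = \left(-3717 - 1801\right) \left(-4679 + 3334\right) = \left(-5518\right) \left(-1345\right) = 7421710$)
$h{\left(J \right)} = - 7 J$ ($h{\left(J \right)} = J + J \left(-8\right) = J - 8 J = - 7 J$)
$X = 18$ ($X = -3 + \frac{15}{-45} \left(\left(-7\right) 9\right) = -3 + 15 \left(- \frac{1}{45}\right) \left(-63\right) = -3 - -21 = -3 + 21 = 18$)
$\frac{P}{X} = \frac{7421710}{18} = 7421710 \cdot \frac{1}{18} = \frac{3710855}{9}$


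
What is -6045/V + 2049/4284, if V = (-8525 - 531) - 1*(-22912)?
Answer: 207847/4946592 ≈ 0.042018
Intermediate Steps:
V = 13856 (V = -9056 + 22912 = 13856)
-6045/V + 2049/4284 = -6045/13856 + 2049/4284 = -6045*1/13856 + 2049*(1/4284) = -6045/13856 + 683/1428 = 207847/4946592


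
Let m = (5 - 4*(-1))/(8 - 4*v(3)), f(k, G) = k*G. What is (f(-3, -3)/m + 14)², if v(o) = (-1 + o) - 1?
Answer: 324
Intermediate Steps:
f(k, G) = G*k
v(o) = -2 + o
m = 9/4 (m = (5 - 4*(-1))/(8 - 4*(-2 + 3)) = (5 + 4)/(8 - 4*1) = 9/(8 - 4) = 9/4 ≈ 2.2500)
(f(-3, -3)/m + 14)² = ((-3*(-3))/(9/4) + 14)² = (9*(4/9) + 14)² = (4 + 14)² = 18² = 324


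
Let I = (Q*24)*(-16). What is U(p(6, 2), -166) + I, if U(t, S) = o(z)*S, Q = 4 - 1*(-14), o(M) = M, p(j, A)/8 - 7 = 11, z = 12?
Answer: -8904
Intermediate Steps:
p(j, A) = 144 (p(j, A) = 56 + 8*11 = 56 + 88 = 144)
Q = 18 (Q = 4 + 14 = 18)
U(t, S) = 12*S
I = -6912 (I = (18*24)*(-16) = 432*(-16) = -6912)
U(p(6, 2), -166) + I = 12*(-166) - 6912 = -1992 - 6912 = -8904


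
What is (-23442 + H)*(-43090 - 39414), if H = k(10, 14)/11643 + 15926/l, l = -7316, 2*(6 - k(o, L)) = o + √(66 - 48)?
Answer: 41189696819719948/21295047 + 41252*√2/3881 ≈ 1.9342e+9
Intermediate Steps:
k(o, L) = 6 - 3*√2/2 - o/2 (k(o, L) = 6 - (o + √(66 - 48))/2 = 6 - (o + √18)/2 = 6 - (o + 3*√2)/2 = 6 + (-3*√2/2 - o/2) = 6 - 3*√2/2 - o/2)
H = -92709551/42590094 - √2/7762 (H = (6 - 3*√2/2 - ½*10)/11643 + 15926/(-7316) = (6 - 3*√2/2 - 5)*(1/11643) + 15926*(-1/7316) = (1 - 3*√2/2)*(1/11643) - 7963/3658 = (1/11643 - √2/7762) - 7963/3658 = -92709551/42590094 - √2/7762 ≈ -2.1770)
(-23442 + H)*(-43090 - 39414) = (-23442 + (-92709551/42590094 - √2/7762))*(-43090 - 39414) = (-998489693099/42590094 - √2/7762)*(-82504) = 41189696819719948/21295047 + 41252*√2/3881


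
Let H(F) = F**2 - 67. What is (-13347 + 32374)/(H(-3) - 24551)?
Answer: -19027/24609 ≈ -0.77317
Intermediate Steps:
H(F) = -67 + F**2
(-13347 + 32374)/(H(-3) - 24551) = (-13347 + 32374)/((-67 + (-3)**2) - 24551) = 19027/((-67 + 9) - 24551) = 19027/(-58 - 24551) = 19027/(-24609) = 19027*(-1/24609) = -19027/24609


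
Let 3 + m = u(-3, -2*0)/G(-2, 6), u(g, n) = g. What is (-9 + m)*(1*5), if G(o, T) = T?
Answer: -125/2 ≈ -62.500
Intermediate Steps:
m = -7/2 (m = -3 - 3/6 = -3 - 3*⅙ = -3 - ½ = -7/2 ≈ -3.5000)
(-9 + m)*(1*5) = (-9 - 7/2)*(1*5) = -25/2*5 = -125/2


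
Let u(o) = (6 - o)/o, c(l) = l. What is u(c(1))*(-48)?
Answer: -240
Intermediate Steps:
u(o) = (6 - o)/o
u(c(1))*(-48) = ((6 - 1*1)/1)*(-48) = (1*(6 - 1))*(-48) = (1*5)*(-48) = 5*(-48) = -240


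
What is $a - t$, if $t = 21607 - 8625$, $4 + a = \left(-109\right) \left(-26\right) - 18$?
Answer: $-10170$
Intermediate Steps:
$a = 2812$ ($a = -4 - -2816 = -4 + \left(2834 - 18\right) = -4 + 2816 = 2812$)
$t = 12982$
$a - t = 2812 - 12982 = -10170$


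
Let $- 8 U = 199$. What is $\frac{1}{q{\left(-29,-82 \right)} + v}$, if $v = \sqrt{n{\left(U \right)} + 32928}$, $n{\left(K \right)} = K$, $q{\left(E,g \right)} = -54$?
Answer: $\frac{432}{239897} + \frac{10 \sqrt{21058}}{239897} \approx 0.0078498$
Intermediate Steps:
$U = - \frac{199}{8}$ ($U = \left(- \frac{1}{8}\right) 199 = - \frac{199}{8} \approx -24.875$)
$v = \frac{5 \sqrt{21058}}{4}$ ($v = \sqrt{- \frac{199}{8} + 32928} = \sqrt{\frac{263225}{8}} = \frac{5 \sqrt{21058}}{4} \approx 181.39$)
$\frac{1}{q{\left(-29,-82 \right)} + v} = \frac{1}{-54 + \frac{5 \sqrt{21058}}{4}}$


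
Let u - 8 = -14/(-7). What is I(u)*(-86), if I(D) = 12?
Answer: -1032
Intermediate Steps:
u = 10 (u = 8 - 14/(-7) = 8 - 14*(-⅐) = 8 + 2 = 10)
I(u)*(-86) = 12*(-86) = -1032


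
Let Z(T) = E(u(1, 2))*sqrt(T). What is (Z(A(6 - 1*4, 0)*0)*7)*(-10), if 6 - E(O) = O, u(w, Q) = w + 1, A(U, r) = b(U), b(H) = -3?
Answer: 0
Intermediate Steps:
A(U, r) = -3
u(w, Q) = 1 + w
E(O) = 6 - O
Z(T) = 4*sqrt(T) (Z(T) = (6 - (1 + 1))*sqrt(T) = (6 - 1*2)*sqrt(T) = (6 - 2)*sqrt(T) = 4*sqrt(T))
(Z(A(6 - 1*4, 0)*0)*7)*(-10) = ((4*sqrt(-3*0))*7)*(-10) = ((4*sqrt(0))*7)*(-10) = ((4*0)*7)*(-10) = (0*7)*(-10) = 0*(-10) = 0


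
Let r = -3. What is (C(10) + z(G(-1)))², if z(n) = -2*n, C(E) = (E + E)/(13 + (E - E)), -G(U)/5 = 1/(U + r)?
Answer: 625/676 ≈ 0.92456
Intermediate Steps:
G(U) = -5/(-3 + U) (G(U) = -5/(U - 3) = -5/(-3 + U))
C(E) = 2*E/13 (C(E) = (2*E)/(13 + 0) = (2*E)/13 = 2*E/13)
(C(10) + z(G(-1)))² = ((2/13)*10 - (-10)/(-3 - 1))² = (20/13 - (-10)/(-4))² = (20/13 - (-10)*(-1)/4)² = (20/13 - 2*5/4)² = (20/13 - 5/2)² = (-25/26)² = 625/676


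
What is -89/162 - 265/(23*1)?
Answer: -44977/3726 ≈ -12.071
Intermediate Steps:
-89/162 - 265/(23*1) = -89*1/162 - 265/23 = -89/162 - 265*1/23 = -89/162 - 265/23 = -44977/3726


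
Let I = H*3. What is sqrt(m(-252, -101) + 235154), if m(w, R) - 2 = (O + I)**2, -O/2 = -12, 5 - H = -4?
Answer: sqrt(237757) ≈ 487.60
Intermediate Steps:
H = 9 (H = 5 - 1*(-4) = 5 + 4 = 9)
O = 24 (O = -2*(-12) = 24)
I = 27 (I = 9*3 = 27)
m(w, R) = 2603 (m(w, R) = 2 + (24 + 27)**2 = 2 + 51**2 = 2 + 2601 = 2603)
sqrt(m(-252, -101) + 235154) = sqrt(2603 + 235154) = sqrt(237757)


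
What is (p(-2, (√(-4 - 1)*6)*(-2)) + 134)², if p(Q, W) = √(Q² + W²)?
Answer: 17240 + 536*I*√179 ≈ 17240.0 + 7171.2*I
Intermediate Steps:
(p(-2, (√(-4 - 1)*6)*(-2)) + 134)² = (√((-2)² + ((√(-4 - 1)*6)*(-2))²) + 134)² = (√(4 + ((√(-5)*6)*(-2))²) + 134)² = (√(4 + (((I*√5)*6)*(-2))²) + 134)² = (√(4 + ((6*I*√5)*(-2))²) + 134)² = (√(4 + (-12*I*√5)²) + 134)² = (√(4 - 720) + 134)² = (√(-716) + 134)² = (2*I*√179 + 134)² = (134 + 2*I*√179)²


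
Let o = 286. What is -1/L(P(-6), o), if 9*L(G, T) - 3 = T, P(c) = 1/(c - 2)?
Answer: -9/289 ≈ -0.031142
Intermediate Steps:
P(c) = 1/(-2 + c)
L(G, T) = ⅓ + T/9
-1/L(P(-6), o) = -1/(⅓ + (⅑)*286) = -1/(⅓ + 286/9) = -1/289/9 = -1*9/289 = -9/289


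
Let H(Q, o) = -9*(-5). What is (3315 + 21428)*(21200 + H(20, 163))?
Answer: 525665035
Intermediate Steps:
H(Q, o) = 45
(3315 + 21428)*(21200 + H(20, 163)) = (3315 + 21428)*(21200 + 45) = 24743*21245 = 525665035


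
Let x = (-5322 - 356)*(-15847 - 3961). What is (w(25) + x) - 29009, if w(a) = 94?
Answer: 112440909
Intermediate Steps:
x = 112469824 (x = -5678*(-19808) = 112469824)
(w(25) + x) - 29009 = (94 + 112469824) - 29009 = 112469918 - 29009 = 112440909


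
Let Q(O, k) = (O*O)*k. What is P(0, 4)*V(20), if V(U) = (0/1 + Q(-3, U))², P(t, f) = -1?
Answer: -32400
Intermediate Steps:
Q(O, k) = k*O² (Q(O, k) = O²*k = k*O²)
V(U) = 81*U² (V(U) = (0/1 + U*(-3)²)² = (0*1 + U*9)² = (0 + 9*U)² = (9*U)² = 81*U²)
P(0, 4)*V(20) = -81*20² = -81*400 = -1*32400 = -32400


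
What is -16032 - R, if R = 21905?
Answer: -37937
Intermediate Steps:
-16032 - R = -16032 - 1*21905 = -16032 - 21905 = -37937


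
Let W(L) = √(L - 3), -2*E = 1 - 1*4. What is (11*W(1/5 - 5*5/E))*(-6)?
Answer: -44*I*√1095/5 ≈ -291.2*I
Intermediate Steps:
E = 3/2 (E = -(1 - 1*4)/2 = -(1 - 4)/2 = -½*(-3) = 3/2 ≈ 1.5000)
W(L) = √(-3 + L)
(11*W(1/5 - 5*5/E))*(-6) = (11*√(-3 + (1/5 - 5/((3/2)/5))))*(-6) = (11*√(-3 + (1*(⅕) - 5/((3/2)*(⅕)))))*(-6) = (11*√(-3 + (⅕ - 5/3/10)))*(-6) = (11*√(-3 + (⅕ - 5*10/3)))*(-6) = (11*√(-3 + (⅕ - 50/3)))*(-6) = (11*√(-3 - 247/15))*(-6) = (11*√(-292/15))*(-6) = (11*(2*I*√1095/15))*(-6) = (22*I*√1095/15)*(-6) = -44*I*√1095/5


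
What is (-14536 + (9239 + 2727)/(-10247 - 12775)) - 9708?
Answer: -279078667/11511 ≈ -24245.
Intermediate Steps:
(-14536 + (9239 + 2727)/(-10247 - 12775)) - 9708 = (-14536 + 11966/(-23022)) - 9708 = (-14536 + 11966*(-1/23022)) - 9708 = (-14536 - 5983/11511) - 9708 = -167329879/11511 - 9708 = -279078667/11511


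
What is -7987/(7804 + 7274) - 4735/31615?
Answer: -9254381/13619742 ≈ -0.67948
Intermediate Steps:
-7987/(7804 + 7274) - 4735/31615 = -7987/15078 - 4735*1/31615 = -7987*1/15078 - 947/6323 = -1141/2154 - 947/6323 = -9254381/13619742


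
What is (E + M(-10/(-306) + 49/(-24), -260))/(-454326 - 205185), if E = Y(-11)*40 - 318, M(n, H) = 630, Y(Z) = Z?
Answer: 128/659511 ≈ 0.00019408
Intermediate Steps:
E = -758 (E = -11*40 - 318 = -440 - 318 = -758)
(E + M(-10/(-306) + 49/(-24), -260))/(-454326 - 205185) = (-758 + 630)/(-454326 - 205185) = -128/(-659511) = -128*(-1/659511) = 128/659511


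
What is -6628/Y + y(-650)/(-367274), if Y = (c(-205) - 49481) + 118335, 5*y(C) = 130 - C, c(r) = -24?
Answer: -611257388/6319867355 ≈ -0.096720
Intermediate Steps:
y(C) = 26 - C/5 (y(C) = (130 - C)/5 = 26 - C/5)
Y = 68830 (Y = (-24 - 49481) + 118335 = -49505 + 118335 = 68830)
-6628/Y + y(-650)/(-367274) = -6628/68830 + (26 - ⅕*(-650))/(-367274) = -6628*1/68830 + (26 + 130)*(-1/367274) = -3314/34415 + 156*(-1/367274) = -3314/34415 - 78/183637 = -611257388/6319867355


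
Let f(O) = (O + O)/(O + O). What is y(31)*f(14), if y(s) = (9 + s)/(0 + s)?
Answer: 40/31 ≈ 1.2903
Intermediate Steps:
y(s) = (9 + s)/s
f(O) = 1 (f(O) = (2*O)/((2*O)) = (2*O)*(1/(2*O)) = 1)
y(31)*f(14) = ((9 + 31)/31)*1 = ((1/31)*40)*1 = (40/31)*1 = 40/31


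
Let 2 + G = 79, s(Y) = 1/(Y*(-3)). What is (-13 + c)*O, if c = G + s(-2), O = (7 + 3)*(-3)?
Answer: -1925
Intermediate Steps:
s(Y) = -1/(3*Y) (s(Y) = 1/(-3*Y) = -1/(3*Y))
G = 77 (G = -2 + 79 = 77)
O = -30 (O = 10*(-3) = -30)
c = 463/6 (c = 77 - ⅓/(-2) = 77 - ⅓*(-½) = 77 + ⅙ = 463/6 ≈ 77.167)
(-13 + c)*O = (-13 + 463/6)*(-30) = (385/6)*(-30) = -1925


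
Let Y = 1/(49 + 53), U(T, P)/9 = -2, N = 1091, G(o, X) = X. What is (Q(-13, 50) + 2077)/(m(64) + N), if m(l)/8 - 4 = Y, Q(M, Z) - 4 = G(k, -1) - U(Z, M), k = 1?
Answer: 106998/57277 ≈ 1.8681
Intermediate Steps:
U(T, P) = -18 (U(T, P) = 9*(-2) = -18)
Q(M, Z) = 21 (Q(M, Z) = 4 + (-1 - 1*(-18)) = 4 + (-1 + 18) = 4 + 17 = 21)
Y = 1/102 ≈ 0.0098039
m(l) = 1636/51 (m(l) = 32 + 8*(1/102) = 32 + 4/51 = 1636/51)
(Q(-13, 50) + 2077)/(m(64) + N) = (21 + 2077)/(1636/51 + 1091) = 2098/(57277/51) = 2098*(51/57277) = 106998/57277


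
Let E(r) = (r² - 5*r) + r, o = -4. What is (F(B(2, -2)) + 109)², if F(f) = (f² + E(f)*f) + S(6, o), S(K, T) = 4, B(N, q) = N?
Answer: 11881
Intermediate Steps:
E(r) = r² - 4*r
F(f) = 4 + f² + f²*(-4 + f) (F(f) = (f² + (f*(-4 + f))*f) + 4 = (f² + f²*(-4 + f)) + 4 = 4 + f² + f²*(-4 + f))
(F(B(2, -2)) + 109)² = ((4 + 2³ - 3*2²) + 109)² = ((4 + 8 - 3*4) + 109)² = ((4 + 8 - 12) + 109)² = (0 + 109)² = 109² = 11881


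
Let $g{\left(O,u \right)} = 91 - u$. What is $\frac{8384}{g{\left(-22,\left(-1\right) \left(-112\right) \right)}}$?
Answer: $- \frac{8384}{21} \approx -399.24$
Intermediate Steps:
$\frac{8384}{g{\left(-22,\left(-1\right) \left(-112\right) \right)}} = \frac{8384}{91 - \left(-1\right) \left(-112\right)} = \frac{8384}{91 - 112} = \frac{8384}{-21} = 8384 \left(- \frac{1}{21}\right) = - \frac{8384}{21}$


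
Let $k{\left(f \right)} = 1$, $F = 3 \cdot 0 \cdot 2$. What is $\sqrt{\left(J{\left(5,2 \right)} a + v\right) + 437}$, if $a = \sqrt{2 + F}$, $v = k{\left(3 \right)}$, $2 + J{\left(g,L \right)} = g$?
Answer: $\sqrt{438 + 3 \sqrt{2}} \approx 21.03$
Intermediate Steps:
$F = 0$ ($F = 0 \cdot 2 = 0$)
$J{\left(g,L \right)} = -2 + g$
$v = 1$
$a = \sqrt{2}$ ($a = \sqrt{2 + 0} = \sqrt{2} \approx 1.4142$)
$\sqrt{\left(J{\left(5,2 \right)} a + v\right) + 437} = \sqrt{\left(\left(-2 + 5\right) \sqrt{2} + 1\right) + 437} = \sqrt{\left(3 \sqrt{2} + 1\right) + 437} = \sqrt{\left(1 + 3 \sqrt{2}\right) + 437} = \sqrt{438 + 3 \sqrt{2}}$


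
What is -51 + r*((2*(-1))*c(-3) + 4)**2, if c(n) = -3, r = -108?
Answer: -10851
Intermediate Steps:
-51 + r*((2*(-1))*c(-3) + 4)**2 = -51 - 108*((2*(-1))*(-3) + 4)**2 = -51 - 108*(-2*(-3) + 4)**2 = -51 - 108*(6 + 4)**2 = -51 - 108*10**2 = -51 - 108*100 = -51 - 10800 = -10851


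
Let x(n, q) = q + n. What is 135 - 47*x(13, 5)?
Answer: -711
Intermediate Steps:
x(n, q) = n + q
135 - 47*x(13, 5) = 135 - 47*(13 + 5) = 135 - 47*18 = 135 - 846 = -711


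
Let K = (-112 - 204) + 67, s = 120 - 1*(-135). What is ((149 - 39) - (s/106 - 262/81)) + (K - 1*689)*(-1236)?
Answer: 9955285225/8586 ≈ 1.1595e+6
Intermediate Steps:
s = 255 (s = 120 + 135 = 255)
K = -249 (K = -316 + 67 = -249)
((149 - 39) - (s/106 - 262/81)) + (K - 1*689)*(-1236) = ((149 - 39) - (255/106 - 262/81)) + (-249 - 1*689)*(-1236) = (110 - (255*(1/106) - 262*1/81)) + (-249 - 689)*(-1236) = (110 - (255/106 - 262/81)) - 938*(-1236) = (110 - 1*(-7117/8586)) + 1159368 = (110 + 7117/8586) + 1159368 = 951577/8586 + 1159368 = 9955285225/8586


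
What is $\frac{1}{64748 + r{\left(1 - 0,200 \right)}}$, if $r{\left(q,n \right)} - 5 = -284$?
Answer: $\frac{1}{64469} \approx 1.5511 \cdot 10^{-5}$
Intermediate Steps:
$r{\left(q,n \right)} = -279$ ($r{\left(q,n \right)} = 5 - 284 = -279$)
$\frac{1}{64748 + r{\left(1 - 0,200 \right)}} = \frac{1}{64748 - 279} = \frac{1}{64469}$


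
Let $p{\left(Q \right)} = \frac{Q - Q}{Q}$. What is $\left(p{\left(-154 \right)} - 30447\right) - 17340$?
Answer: $-47787$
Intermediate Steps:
$p{\left(Q \right)} = 0$ ($p{\left(Q \right)} = \frac{0}{Q} = 0$)
$\left(p{\left(-154 \right)} - 30447\right) - 17340 = \left(0 - 30447\right) - 17340 = -30447 - 17340 = -47787$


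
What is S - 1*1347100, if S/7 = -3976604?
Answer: -29183328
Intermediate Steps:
S = -27836228 (S = 7*(-3976604) = -27836228)
S - 1*1347100 = -27836228 - 1*1347100 = -27836228 - 1347100 = -29183328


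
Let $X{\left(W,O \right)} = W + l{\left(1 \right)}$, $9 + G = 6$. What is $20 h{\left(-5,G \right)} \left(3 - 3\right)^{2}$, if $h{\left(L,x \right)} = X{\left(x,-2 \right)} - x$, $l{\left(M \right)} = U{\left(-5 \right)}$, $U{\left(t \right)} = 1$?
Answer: $0$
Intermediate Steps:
$l{\left(M \right)} = 1$
$G = -3$ ($G = -9 + 6 = -3$)
$X{\left(W,O \right)} = 1 + W$ ($X{\left(W,O \right)} = W + 1 = 1 + W$)
$h{\left(L,x \right)} = 1$ ($h{\left(L,x \right)} = \left(1 + x\right) - x = 1$)
$20 h{\left(-5,G \right)} \left(3 - 3\right)^{2} = 20 \cdot 1 \left(3 - 3\right)^{2} = 20 \cdot 0^{2} = 20 \cdot 0 = 0$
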